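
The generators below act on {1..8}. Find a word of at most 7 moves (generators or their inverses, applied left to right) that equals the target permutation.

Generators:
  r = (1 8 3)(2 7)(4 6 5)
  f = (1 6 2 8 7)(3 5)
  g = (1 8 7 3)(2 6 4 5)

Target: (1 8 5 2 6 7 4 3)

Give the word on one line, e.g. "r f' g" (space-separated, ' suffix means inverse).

f' f' f' r' f'

  after f': (1 7 8 2 6)(3 5)
  after f': (1 8 6 7 2)
  after f': (1 2 7 6 8)(3 5)
  after r': (1 7 4 5 8 3 6)
  after f': (1 8 5 2 6 7 4 3)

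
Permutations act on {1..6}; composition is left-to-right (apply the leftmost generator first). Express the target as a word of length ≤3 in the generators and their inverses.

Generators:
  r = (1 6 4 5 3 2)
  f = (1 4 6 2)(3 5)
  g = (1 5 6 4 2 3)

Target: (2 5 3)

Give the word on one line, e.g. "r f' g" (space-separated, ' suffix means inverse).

  after f: (1 4 6 2)(3 5)
  after g': (1 6 4 5 2 3)
  after r': (2 5 3)

f g' r'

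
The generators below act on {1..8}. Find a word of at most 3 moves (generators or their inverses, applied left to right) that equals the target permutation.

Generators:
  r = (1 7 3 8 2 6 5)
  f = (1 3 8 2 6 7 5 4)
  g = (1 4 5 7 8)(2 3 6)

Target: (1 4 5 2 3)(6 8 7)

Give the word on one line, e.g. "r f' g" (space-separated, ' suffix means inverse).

  after f': (1 4 5 7 6 2 8 3)
  after g: (1 5 8 6 3 4 7 2)
  after f: (1 4 5 2 3)(6 8 7)

f' g f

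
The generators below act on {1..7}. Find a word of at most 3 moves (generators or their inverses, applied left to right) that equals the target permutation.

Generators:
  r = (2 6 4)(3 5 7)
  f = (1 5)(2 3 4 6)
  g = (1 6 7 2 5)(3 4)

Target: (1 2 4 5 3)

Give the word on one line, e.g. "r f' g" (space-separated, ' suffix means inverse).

r' g' g'

  after r': (2 4 6)(3 7 5)
  after g': (1 5 4)(2 3 6 7)
  after g': (1 2 4 5 3)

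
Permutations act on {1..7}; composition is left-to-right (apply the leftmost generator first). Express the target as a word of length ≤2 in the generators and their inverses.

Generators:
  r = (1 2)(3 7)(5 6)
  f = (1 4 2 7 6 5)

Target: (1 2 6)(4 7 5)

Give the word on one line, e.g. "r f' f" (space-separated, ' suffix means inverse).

f f

  after f: (1 4 2 7 6 5)
  after f: (1 2 6)(4 7 5)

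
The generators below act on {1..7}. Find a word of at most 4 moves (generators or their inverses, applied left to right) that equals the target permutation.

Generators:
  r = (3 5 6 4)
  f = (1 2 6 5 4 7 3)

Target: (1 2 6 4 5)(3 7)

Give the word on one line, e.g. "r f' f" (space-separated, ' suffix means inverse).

  after r': (3 4 6 5)
  after f: (1 2 6 4 5)(3 7)

r' f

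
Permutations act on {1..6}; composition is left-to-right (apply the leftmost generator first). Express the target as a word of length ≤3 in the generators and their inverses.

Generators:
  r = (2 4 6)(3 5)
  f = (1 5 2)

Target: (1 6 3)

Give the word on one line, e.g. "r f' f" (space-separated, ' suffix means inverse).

  after r: (2 4 6)(3 5)
  after f': (1 2 4 6 5 3)
  after r': (1 6 3)

r f' r'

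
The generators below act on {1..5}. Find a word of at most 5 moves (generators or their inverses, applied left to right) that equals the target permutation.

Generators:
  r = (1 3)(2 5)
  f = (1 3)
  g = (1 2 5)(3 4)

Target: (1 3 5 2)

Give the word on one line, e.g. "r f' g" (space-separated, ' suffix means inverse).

f' g f f g

  after f': (1 3)
  after g: (1 4 3 2 5)
  after f: (1 4)(2 5 3)
  after f: (1 4 3 2 5)
  after g: (1 3 5 2)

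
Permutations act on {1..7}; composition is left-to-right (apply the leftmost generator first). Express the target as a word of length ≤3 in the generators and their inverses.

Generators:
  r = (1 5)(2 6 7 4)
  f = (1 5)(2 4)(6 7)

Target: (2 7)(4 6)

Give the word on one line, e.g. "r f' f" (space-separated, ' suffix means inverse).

  after r: (1 5)(2 6 7 4)
  after r: (2 7)(4 6)

r r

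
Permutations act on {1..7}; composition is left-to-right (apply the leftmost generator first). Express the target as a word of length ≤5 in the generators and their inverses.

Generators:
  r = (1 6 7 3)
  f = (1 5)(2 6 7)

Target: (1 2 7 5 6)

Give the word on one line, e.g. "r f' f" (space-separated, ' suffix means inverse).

r r f r

  after r: (1 6 7 3)
  after r: (1 7)(3 6)
  after f: (1 2 6 3 7 5)
  after r: (1 2 7 5 6)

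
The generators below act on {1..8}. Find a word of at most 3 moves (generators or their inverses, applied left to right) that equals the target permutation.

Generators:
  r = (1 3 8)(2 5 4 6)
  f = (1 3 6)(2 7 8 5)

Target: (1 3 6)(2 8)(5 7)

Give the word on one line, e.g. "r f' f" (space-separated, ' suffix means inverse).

  after f': (1 6 3)(2 5 8 7)
  after f': (1 3 6)(2 8)(5 7)

f' f'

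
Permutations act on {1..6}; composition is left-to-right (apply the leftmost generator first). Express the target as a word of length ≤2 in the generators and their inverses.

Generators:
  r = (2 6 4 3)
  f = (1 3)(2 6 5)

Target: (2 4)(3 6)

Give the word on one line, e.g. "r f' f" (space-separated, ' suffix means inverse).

  after r': (2 3 4 6)
  after r': (2 4)(3 6)

r' r'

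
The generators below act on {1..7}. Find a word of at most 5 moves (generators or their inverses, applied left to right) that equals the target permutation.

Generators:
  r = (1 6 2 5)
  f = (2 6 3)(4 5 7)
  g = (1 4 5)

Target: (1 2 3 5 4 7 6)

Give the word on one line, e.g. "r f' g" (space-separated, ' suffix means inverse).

f' r' r'

  after f': (2 3 6)(4 7 5)
  after r': (1 5 4 7 2 3)
  after r': (1 2 3 5 4 7 6)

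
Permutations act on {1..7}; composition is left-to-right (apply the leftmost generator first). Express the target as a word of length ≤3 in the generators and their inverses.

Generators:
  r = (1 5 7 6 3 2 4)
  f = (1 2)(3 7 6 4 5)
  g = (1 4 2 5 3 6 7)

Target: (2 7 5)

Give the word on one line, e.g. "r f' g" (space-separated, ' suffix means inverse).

g r

  after g: (1 4 2 5 3 6 7)
  after r: (2 7 5)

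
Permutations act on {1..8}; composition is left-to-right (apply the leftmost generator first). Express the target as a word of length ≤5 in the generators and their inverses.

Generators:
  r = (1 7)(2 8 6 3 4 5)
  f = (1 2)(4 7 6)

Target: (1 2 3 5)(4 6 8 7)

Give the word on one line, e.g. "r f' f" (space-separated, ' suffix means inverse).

  after f': (1 2)(4 6 7)
  after r': (1 5 4 8 2 7 3 6)
  after f: (1 5 7 3 4 8)(2 6)
  after r: (1 2 3 5)(4 6 8 7)

f' r' f r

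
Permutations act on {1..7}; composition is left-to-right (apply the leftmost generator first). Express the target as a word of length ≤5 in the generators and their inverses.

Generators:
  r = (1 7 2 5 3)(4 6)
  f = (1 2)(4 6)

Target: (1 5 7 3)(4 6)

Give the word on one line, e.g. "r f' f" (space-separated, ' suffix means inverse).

  after r': (1 3 5 2 7)(4 6)
  after r': (1 5 7 3 2)
  after f': (1 5 7 3)(4 6)

r' r' f'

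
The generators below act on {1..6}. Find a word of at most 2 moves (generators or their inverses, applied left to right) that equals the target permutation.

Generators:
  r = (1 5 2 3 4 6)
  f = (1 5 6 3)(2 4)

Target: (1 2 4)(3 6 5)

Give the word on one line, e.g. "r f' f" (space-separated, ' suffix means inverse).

  after r: (1 5 2 3 4 6)
  after r: (1 2 4)(3 6 5)

r r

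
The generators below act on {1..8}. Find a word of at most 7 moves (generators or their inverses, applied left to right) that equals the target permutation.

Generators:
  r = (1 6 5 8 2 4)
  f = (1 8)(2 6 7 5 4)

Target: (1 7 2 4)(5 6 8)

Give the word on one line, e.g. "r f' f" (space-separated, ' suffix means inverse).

  after f: (1 8)(2 6 7 5 4)
  after r': (1 5 2)(4 8)(6 7)
  after r': (1 6 7)(2 4 5 8)
  after f: (1 7 8 6 5)
  after r: (1 7 2 4)(5 6 8)

f r' r' f r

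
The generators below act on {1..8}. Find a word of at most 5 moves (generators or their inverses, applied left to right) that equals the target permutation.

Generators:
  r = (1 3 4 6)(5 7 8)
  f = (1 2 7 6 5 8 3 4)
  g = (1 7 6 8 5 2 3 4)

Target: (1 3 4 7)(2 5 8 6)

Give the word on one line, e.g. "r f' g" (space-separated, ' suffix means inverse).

  after r': (1 6 4 3)(5 8 7)
  after g': (1 7 8)(2 5 6 3 4)
  after g': (2 8 4 5 7 6)
  after r: (1 3 4 7)(2 5 8 6)

r' g' g' r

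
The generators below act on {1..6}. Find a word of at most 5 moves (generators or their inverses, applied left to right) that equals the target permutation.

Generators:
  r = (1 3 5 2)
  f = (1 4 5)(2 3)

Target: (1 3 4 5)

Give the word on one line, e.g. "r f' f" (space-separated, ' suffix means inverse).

  after f: (1 4 5)(2 3)
  after r': (1 4 3 5 2)
  after f: (1 5 3)(2 4)
  after f: (2 5)(3 4)
  after r: (1 3 4 5)

f r' f f r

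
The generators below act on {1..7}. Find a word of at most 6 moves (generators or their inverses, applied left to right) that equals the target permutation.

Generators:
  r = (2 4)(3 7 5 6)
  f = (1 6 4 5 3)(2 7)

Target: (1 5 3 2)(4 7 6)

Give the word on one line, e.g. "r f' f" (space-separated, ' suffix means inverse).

  after r: (2 4)(3 7 5 6)
  after f: (1 6)(2 5 4 7 3)
  after f: (1 4 2 3 7)
  after f: (1 5 3 2)(4 7 6)

r f f f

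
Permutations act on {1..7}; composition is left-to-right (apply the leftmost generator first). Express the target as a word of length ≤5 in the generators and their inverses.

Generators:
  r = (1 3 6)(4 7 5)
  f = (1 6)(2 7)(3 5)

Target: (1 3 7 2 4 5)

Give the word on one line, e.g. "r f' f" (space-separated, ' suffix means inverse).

  after f': (1 6)(2 7)(3 5)
  after r: (2 5 6 3 4 7)
  after r: (1 3 7 2 4 5)

f' r r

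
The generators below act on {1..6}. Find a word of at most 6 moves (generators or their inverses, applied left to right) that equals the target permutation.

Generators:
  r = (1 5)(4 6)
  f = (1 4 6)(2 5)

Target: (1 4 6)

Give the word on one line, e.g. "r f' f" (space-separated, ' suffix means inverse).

f f f f

  after f: (1 4 6)(2 5)
  after f: (1 6 4)
  after f: (2 5)
  after f: (1 4 6)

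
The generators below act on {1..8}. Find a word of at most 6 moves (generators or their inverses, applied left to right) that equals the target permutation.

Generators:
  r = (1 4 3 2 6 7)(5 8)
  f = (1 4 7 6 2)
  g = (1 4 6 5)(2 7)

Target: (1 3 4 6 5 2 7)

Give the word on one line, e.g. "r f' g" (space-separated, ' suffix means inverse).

g r' f' r' f'

  after g: (1 4 6 5)(2 7)
  after r': (2 6 8 5 7 3 4)
  after f': (1 2 7 3)(4 6 8 5)
  after r': (1 3 7 4 2 6 5)
  after f': (1 3 4 6 5 2 7)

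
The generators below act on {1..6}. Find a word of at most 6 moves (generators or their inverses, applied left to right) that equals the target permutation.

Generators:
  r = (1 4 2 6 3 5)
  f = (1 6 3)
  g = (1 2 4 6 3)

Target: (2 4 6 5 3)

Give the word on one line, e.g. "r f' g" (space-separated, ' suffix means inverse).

  after g': (1 3 6 4 2)
  after f: (2 6 4)
  after r': (1 5 3 6)
  after g': (1 5 6 3 4 2)
  after r: (2 4 6 5 3)

g' f r' g' r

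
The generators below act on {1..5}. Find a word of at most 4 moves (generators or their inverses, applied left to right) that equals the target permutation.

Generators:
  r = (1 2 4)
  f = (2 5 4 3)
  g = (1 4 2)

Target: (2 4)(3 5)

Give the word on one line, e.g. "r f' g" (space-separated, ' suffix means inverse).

g' f f g'

  after g': (1 2 4)
  after f: (1 5 4)(2 3)
  after f: (1 4)(3 5)
  after g': (2 4)(3 5)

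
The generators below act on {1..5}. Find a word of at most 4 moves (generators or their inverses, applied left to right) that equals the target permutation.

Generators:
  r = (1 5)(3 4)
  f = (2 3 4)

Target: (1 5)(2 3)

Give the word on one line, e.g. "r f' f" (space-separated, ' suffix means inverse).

f' r'

  after f': (2 4 3)
  after r': (1 5)(2 3)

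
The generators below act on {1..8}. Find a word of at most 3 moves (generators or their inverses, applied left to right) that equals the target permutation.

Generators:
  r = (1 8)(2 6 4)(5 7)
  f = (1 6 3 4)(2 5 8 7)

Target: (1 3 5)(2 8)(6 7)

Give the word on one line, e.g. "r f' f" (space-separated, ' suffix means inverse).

  after f': (1 4 3 6)(2 7 8 5)
  after r': (1 6 8 7)(2 5 4 3)
  after f: (1 3 5)(2 8)(6 7)

f' r' f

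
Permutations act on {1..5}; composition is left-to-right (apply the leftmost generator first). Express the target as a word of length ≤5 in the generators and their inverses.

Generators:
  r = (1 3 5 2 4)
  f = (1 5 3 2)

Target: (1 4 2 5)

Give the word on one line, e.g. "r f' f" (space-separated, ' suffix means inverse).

  after f': (1 2 3 5)
  after r': (1 5 4 2)
  after f: (1 3 2 5 4)
  after f: (1 2 3)(4 5)
  after r: (1 4 2 5)

f' r' f f r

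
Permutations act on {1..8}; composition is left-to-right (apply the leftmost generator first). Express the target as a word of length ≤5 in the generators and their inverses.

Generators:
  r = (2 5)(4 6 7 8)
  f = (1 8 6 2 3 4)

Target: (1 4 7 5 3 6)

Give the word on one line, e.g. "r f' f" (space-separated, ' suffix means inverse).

  after r': (2 5)(4 8 7 6)
  after f: (1 8 7 2 5 3 4 6)
  after r: (1 4 7 5 3 6)

r' f r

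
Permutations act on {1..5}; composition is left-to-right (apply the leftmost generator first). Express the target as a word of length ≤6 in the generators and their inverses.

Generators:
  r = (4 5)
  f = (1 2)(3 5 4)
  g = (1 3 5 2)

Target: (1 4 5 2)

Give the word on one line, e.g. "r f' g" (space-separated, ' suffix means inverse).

  after g: (1 3 5 2)
  after f: (1 5)(3 4)
  after r: (1 4 3 5)
  after r: (1 5)(3 4)
  after f: (1 4 5 2)

g f r r f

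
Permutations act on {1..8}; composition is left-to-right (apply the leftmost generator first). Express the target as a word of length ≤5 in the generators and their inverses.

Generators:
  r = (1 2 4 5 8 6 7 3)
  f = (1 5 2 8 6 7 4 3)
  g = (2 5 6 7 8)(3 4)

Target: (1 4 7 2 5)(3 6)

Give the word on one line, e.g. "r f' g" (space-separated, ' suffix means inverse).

  after g': (2 8 7 6 5)(3 4)
  after f': (1 3 7 8 6)
  after f': (1 4 7 2 5)(3 6)

g' f' f'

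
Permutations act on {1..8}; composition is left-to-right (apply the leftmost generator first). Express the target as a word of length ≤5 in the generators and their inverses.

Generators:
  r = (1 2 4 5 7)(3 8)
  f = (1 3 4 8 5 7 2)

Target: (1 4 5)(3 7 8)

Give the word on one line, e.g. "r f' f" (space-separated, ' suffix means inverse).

  after f': (1 2 7 5 8 4 3)
  after f': (1 7 8 3 2 5 4)
  after r': (1 5 2 4 7 3)
  after r': (1 4 5)(3 7 8)

f' f' r' r'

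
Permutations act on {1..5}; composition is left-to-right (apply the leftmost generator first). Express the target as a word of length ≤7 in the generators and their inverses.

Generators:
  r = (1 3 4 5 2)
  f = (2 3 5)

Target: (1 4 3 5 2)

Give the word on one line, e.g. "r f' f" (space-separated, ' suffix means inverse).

  after f: (2 3 5)
  after f: (2 5 3)
  after r: (1 3)(4 5)
  after r: (1 4 2)
  after f: (1 4 3 5 2)

f f r r f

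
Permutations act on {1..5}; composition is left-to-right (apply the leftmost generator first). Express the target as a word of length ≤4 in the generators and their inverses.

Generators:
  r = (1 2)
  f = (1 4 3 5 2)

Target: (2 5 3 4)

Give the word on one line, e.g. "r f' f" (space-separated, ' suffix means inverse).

  after f': (1 2 5 3 4)
  after r': (2 5 3 4)

f' r'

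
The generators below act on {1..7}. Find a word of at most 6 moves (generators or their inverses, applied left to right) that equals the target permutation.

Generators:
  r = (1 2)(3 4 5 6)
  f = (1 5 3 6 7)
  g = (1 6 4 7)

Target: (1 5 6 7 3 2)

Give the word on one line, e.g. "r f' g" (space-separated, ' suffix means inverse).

  after g: (1 6 4 7)
  after g: (1 4)(6 7)
  after f: (1 4 5 3 6)
  after g': (1 6 7 4 5 3)
  after r': (1 5 6 7 3 2)

g g f g' r'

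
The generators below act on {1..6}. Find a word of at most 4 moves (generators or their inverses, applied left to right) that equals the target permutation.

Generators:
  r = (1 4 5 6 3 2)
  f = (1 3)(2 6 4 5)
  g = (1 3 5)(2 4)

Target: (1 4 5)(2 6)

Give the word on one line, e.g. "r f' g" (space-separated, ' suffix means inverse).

  after g': (1 5 3)(2 4)
  after f': (1 4 5)(2 6)

g' f'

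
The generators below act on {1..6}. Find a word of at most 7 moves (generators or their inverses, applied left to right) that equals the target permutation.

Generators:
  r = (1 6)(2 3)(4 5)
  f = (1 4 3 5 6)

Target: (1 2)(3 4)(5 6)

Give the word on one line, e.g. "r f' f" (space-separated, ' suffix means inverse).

  after r': (1 6)(2 3)(4 5)
  after f': (1 5)(2 4 3)
  after r: (1 4 2 5 6)
  after f: (1 3 5)(2 6 4)
  after r: (1 2)(3 4)(5 6)

r' f' r f r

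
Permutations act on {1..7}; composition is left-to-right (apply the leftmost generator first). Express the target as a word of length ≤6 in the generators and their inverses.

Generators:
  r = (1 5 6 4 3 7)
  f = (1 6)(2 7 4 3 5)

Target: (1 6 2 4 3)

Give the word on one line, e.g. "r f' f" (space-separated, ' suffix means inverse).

r f' f' r'

  after r: (1 5 6 4 3 7)
  after f': (1 3 2 5)(6 7)
  after f': (1 4 7)(2 3 5 6)
  after r': (1 6 2 4 3)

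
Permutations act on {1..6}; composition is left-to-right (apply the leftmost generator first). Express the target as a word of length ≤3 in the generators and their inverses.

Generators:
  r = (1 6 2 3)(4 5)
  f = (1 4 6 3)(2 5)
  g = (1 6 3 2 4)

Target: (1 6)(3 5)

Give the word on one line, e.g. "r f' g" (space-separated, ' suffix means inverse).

g' f' r

  after g': (1 4 2 3 6)
  after f': (2 6 3 4 5)
  after r: (1 6)(3 5)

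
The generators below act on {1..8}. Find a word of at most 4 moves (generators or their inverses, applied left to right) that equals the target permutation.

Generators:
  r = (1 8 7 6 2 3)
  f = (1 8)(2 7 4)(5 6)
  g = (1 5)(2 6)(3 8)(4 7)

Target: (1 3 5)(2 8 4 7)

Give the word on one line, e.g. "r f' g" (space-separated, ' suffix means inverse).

  after r: (1 8 7 6 2 3)
  after g: (1 3 5)(2 8 4 7)

r g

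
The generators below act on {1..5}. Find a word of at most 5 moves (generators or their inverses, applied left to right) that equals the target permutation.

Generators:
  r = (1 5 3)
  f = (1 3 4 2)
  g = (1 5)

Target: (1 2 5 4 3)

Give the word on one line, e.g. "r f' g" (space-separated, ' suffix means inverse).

  after f: (1 3 4 2)
  after g': (1 3 4 2 5)
  after f': (2 5)
  after f': (1 2 5 4 3)

f g' f' f'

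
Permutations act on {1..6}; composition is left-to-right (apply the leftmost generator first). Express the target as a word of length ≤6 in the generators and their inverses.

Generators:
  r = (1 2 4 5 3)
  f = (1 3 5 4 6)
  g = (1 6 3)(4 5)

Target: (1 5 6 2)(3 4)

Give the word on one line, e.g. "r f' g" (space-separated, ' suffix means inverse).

  after r': (1 3 5 4 2)
  after f': (2 6 4)
  after r': (1 3 5 4)(2 6)
  after f: (1 5 6 2)(3 4)

r' f' r' f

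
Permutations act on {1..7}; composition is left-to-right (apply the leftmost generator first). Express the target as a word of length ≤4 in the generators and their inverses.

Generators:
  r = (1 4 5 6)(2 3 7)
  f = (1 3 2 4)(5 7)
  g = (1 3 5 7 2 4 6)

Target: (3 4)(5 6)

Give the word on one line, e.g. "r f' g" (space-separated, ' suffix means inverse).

g' f' g' f

  after g': (1 6 4 2 7 5 3)
  after f': (1 6 2 5)(3 4)
  after g': (1 4)(2 3)(5 6 7)
  after f: (3 4)(5 6)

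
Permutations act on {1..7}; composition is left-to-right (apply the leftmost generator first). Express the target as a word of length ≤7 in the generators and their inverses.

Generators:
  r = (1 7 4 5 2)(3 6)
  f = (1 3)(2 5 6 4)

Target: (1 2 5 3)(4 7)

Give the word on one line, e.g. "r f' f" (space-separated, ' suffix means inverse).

f' f' r' r' f'

  after f': (1 3)(2 4 6 5)
  after f': (2 6)(4 5)
  after r': (1 2 3 6 5 7)
  after r': (1 5)(2 6 4 7)
  after f': (1 2 5 3)(4 7)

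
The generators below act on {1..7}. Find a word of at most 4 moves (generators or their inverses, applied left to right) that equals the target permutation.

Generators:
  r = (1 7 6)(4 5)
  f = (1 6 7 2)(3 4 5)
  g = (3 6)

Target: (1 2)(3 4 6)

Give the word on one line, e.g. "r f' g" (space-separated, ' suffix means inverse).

  after r: (1 7 6)(4 5)
  after f: (1 2)(3 4)
  after g: (1 2)(3 4 6)

r f g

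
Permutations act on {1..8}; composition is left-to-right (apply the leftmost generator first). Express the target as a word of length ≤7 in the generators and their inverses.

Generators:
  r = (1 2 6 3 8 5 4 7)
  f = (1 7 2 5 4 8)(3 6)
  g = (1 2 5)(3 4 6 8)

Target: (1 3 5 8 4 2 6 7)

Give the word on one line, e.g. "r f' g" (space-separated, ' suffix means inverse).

f' r' g f r'

  after f': (1 8 4 5 2 7)(3 6)
  after r': (1 3 2 4 8 5)
  after g: (1 4 3 5 2 6 8)
  after f: (1 8 7 2 3 4 6)
  after r': (1 3 5 8 4 2 6 7)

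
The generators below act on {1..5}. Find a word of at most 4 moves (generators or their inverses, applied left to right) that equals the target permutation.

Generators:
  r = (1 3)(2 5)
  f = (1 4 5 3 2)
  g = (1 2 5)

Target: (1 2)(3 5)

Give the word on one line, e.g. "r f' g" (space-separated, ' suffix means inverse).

g r g g

  after g: (1 2 5)
  after r: (1 5 3)
  after g: (2 5 3)
  after g: (1 2)(3 5)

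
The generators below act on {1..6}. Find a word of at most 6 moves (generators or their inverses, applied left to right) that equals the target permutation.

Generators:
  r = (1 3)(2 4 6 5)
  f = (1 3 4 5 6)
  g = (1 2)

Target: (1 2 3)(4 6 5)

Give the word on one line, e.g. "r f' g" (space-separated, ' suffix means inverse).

f g' r' g

  after f: (1 3 4 5 6)
  after g': (1 3 4 5 6 2)
  after r': (2 3)(4 6 5)
  after g: (1 2 3)(4 6 5)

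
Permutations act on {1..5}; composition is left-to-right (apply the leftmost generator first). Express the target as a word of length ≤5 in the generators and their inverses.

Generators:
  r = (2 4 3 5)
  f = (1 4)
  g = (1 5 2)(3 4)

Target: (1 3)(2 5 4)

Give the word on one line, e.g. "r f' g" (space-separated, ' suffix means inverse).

f' r g r f'

  after f': (1 4)
  after r: (1 3 5 2 4)
  after g: (1 4 5)(2 3)
  after r: (1 3 4 2 5)
  after f': (1 3)(2 5 4)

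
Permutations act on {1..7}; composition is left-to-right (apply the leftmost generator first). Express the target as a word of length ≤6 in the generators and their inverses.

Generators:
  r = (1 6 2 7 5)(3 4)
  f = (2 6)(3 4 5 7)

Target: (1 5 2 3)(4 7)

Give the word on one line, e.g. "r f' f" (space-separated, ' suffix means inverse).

r f r f'

  after r: (1 6 2 7 5)(3 4)
  after f: (1 2 3 5)
  after r: (1 7 5 6 2 4 3)
  after f': (1 5 2 3)(4 7)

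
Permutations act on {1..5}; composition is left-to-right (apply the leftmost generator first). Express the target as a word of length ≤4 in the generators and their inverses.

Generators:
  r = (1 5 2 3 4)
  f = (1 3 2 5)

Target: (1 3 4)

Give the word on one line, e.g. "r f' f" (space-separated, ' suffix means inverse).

  after r': (1 4 3 2 5)
  after f': (1 4)
  after f': (1 4 5 2 3)
  after r': (1 3 4)

r' f' f' r'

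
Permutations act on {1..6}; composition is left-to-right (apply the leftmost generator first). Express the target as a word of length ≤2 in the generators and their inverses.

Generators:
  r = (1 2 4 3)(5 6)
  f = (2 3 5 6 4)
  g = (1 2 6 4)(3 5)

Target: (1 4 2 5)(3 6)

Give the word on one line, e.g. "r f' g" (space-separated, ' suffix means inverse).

g r

  after g: (1 2 6 4)(3 5)
  after r: (1 4 2 5)(3 6)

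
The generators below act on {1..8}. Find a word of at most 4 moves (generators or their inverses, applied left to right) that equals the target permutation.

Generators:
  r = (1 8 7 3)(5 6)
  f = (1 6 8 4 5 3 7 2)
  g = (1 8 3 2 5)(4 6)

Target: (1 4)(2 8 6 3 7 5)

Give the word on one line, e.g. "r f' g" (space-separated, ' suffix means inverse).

f g

  after f: (1 6 8 4 5 3 7 2)
  after g: (1 4)(2 8 6 3 7 5)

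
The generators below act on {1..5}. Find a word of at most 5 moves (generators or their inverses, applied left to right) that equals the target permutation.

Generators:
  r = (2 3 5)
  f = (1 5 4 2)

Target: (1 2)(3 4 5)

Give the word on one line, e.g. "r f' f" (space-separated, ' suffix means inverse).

r' f f f

  after r': (2 5 3)
  after f: (1 5 3)(2 4)
  after f: (1 4)(3 5)
  after f: (1 2)(3 4 5)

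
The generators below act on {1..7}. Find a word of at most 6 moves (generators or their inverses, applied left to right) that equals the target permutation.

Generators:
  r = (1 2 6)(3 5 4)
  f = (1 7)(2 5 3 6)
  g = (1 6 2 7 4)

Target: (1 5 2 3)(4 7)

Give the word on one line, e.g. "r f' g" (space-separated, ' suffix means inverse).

  after g': (1 4 7 2 6)
  after f: (1 4)(3 6 7 5)
  after f: (1 4 7 3 2 5 6)
  after r': (1 5 2 3)(4 7)

g' f f r'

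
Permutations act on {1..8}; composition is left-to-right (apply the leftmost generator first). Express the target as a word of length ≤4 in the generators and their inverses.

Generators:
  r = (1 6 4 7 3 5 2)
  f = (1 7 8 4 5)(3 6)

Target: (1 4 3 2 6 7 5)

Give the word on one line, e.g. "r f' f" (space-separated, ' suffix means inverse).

r r

  after r: (1 6 4 7 3 5 2)
  after r: (1 4 3 2 6 7 5)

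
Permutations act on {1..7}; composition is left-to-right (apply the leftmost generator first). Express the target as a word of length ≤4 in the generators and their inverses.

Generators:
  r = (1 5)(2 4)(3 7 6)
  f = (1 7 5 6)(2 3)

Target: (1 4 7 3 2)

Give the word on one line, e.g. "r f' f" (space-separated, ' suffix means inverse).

  after f': (1 6 5 7)(2 3)
  after r: (1 3 4 2 7 5 6)
  after f: (1 2 5)(3 4)(6 7)
  after r: (1 4 7 3 2)

f' r f r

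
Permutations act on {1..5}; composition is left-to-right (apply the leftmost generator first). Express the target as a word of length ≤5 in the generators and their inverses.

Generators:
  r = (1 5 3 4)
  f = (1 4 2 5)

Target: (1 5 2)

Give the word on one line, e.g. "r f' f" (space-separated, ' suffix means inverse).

r r f r'

  after r: (1 5 3 4)
  after r: (1 3)(4 5)
  after f: (1 3 4)(2 5)
  after r': (1 5 2)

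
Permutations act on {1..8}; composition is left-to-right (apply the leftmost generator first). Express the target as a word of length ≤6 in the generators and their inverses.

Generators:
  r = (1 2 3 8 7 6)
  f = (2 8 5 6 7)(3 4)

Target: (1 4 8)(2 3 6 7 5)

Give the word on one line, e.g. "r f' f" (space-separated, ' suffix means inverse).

  after r: (1 2 3 8 7 6)
  after f: (1 8 2 4 3 5 6)
  after r': (1 3 5 7 8)(2 4)
  after f: (1 4 8)(2 3 6 7 5)

r f r' f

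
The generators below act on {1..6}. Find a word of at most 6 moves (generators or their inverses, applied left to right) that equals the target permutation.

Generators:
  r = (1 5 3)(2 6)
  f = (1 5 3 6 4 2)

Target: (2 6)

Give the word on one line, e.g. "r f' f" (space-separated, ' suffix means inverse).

  after r': (1 3 5)(2 6)
  after r': (1 5 3)
  after f': (2 4 6 3)
  after r: (1 5 3 6)(2 4)
  after f': (2 6)

r' r' f' r f'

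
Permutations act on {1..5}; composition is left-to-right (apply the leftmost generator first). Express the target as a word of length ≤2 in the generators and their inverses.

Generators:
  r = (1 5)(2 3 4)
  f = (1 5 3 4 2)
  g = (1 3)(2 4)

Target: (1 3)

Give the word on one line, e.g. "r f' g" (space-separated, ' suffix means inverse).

f' r

  after f': (1 2 4 3 5)
  after r: (1 3)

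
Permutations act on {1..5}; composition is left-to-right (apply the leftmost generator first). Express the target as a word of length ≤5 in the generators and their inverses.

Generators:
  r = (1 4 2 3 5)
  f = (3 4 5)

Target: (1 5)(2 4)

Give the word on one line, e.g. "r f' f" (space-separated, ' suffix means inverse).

r f f f f

  after r: (1 4 2 3 5)
  after f: (1 5)(2 4)
  after f: (1 3 4 2 5)
  after f: (1 4 2 3 5)
  after f: (1 5)(2 4)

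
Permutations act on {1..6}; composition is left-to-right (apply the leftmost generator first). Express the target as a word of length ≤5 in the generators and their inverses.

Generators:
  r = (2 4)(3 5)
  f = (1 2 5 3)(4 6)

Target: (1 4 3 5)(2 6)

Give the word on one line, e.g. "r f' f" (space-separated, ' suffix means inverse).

r f r' r' r'

  after r: (2 4)(3 5)
  after f: (1 2 6 4 5)
  after r': (1 4 3 5)(2 6)
  after r': (1 2 6 4 5)
  after r': (1 4 3 5)(2 6)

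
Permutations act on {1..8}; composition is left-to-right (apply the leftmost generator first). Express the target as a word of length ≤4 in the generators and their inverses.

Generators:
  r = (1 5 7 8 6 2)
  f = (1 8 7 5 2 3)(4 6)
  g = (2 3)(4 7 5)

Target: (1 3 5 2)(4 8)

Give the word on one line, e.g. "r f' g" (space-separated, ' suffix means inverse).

  after f: (1 8 7 5 2 3)(4 6)
  after r: (1 6 4 2 3 5)
  after r: (1 2 3 7 8 6 4)
  after f: (1 3 5 2)(4 8)

f r r f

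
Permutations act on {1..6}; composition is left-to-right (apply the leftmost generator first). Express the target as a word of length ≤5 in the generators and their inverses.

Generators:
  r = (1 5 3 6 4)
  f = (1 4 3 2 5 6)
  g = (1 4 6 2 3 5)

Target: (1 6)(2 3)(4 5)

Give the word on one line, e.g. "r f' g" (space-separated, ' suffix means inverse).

  after g: (1 4 6 2 3 5)
  after f: (1 3 6 5 4)
  after r': (1 5 6)
  after r': (3 5)(4 6)
  after f': (1 6)(2 3)(4 5)

g f r' r' f'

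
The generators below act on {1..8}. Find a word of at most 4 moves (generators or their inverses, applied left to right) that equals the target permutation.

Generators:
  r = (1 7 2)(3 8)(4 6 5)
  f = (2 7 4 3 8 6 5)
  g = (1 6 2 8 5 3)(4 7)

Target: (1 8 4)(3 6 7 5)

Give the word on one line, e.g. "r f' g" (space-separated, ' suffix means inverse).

f' g r g'

  after f': (2 5 6 8 3 4 7)
  after g: (1 6 5 2 3 7 8)
  after r: (1 5)(2 8 7 3)(4 6)
  after g': (1 8 4)(3 6 7 5)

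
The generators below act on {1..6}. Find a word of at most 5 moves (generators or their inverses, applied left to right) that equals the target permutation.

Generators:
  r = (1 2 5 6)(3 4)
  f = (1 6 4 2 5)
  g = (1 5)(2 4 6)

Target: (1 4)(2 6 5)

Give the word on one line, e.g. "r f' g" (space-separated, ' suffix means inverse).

r' r' f f g'

  after r': (1 6 5 2)(3 4)
  after r': (1 5)(2 6)
  after f: (2 4)(5 6)
  after f: (1 6)(4 5)
  after g': (1 4)(2 6 5)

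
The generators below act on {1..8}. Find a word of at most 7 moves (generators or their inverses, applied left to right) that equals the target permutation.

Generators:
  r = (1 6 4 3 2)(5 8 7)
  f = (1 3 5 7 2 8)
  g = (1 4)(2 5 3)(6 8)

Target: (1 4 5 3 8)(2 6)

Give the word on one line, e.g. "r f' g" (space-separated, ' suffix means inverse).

f r' g' r r

  after f: (1 3 5 7 2 8)
  after r': (1 4 6)(2 5 8)(3 7)
  after g': (3 7 5 6 4 8)
  after r: (1 6 3 5 4 7 8 2)
  after r: (1 4 5 3 8)(2 6)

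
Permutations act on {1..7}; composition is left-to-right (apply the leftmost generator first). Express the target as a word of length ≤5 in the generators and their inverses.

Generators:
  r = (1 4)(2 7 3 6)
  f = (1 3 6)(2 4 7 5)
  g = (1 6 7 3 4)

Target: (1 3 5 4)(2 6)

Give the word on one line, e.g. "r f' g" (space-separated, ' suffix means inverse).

f r f'

  after f: (1 3 6)(2 4 7 5)
  after r: (1 6 4 3 2)(5 7)
  after f': (1 3 5 4)(2 6)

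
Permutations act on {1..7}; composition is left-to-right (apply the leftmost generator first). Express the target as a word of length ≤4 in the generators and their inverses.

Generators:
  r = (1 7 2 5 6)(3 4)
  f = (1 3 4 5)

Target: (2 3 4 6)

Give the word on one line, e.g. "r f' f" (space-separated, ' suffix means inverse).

  after r: (1 7 2 5 6)(3 4)
  after f': (1 7 2 4)(5 6)
  after r': (2 3 4 6)

r f' r'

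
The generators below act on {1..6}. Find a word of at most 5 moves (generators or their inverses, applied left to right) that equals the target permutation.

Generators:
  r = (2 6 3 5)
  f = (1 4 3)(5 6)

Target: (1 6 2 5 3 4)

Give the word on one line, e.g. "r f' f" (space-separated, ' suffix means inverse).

  after f: (1 4 3)(5 6)
  after f: (1 3 4)
  after r': (1 6 2 5 3 4)

f f r'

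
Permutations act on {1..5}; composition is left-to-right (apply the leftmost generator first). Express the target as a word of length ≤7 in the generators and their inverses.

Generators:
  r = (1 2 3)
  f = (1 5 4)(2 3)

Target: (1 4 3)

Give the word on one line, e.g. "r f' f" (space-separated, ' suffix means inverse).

  after r': (1 3 2)
  after f: (1 2 5 4)
  after r': (2 5 4 3)
  after f': (1 4 2)
  after r: (1 4 3)

r' f r' f' r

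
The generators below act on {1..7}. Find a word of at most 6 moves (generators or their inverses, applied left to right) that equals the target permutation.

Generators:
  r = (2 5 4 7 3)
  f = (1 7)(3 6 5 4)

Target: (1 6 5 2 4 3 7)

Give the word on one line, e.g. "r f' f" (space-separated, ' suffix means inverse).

  after r: (2 5 4 7 3)
  after f': (1 7 4)(2 6 3)
  after r: (1 3 5 4)(2 6)
  after f: (1 6 2 5 3 4 7)
  after r: (1 6 5 2 4 3 7)

r f' r f r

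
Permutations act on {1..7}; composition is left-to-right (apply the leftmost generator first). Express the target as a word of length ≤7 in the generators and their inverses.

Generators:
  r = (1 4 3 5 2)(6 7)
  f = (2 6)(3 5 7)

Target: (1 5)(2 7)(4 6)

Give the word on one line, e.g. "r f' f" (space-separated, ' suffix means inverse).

  after f': (2 6)(3 7 5)
  after r': (1 2 7 3 6 5 4)
  after f': (1 6 3 2 5 4)
  after r': (1 7 6 4 2 3 5)
  after f': (1 5)(2 7)(4 6)

f' r' f' r' f'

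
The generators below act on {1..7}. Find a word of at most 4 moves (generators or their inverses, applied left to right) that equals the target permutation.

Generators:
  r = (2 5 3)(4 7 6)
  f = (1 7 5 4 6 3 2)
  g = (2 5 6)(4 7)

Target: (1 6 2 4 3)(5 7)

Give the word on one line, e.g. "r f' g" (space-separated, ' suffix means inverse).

r f g' r'

  after r: (2 5 3)(4 7 6)
  after f: (1 7 3)(2 4 5)
  after g': (1 4 2 7 3)(5 6)
  after r': (1 6 2 4 3)(5 7)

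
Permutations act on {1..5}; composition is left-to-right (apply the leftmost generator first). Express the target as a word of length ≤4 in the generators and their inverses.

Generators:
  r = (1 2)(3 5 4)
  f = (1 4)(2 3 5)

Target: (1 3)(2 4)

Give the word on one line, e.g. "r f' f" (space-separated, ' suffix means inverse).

f' r

  after f': (1 4)(2 5 3)
  after r: (1 3)(2 4)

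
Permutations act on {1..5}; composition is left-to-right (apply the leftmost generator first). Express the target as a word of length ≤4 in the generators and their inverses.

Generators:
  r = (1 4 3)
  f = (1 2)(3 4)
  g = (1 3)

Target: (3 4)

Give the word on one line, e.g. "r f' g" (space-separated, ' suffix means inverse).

  after r': (1 3 4)
  after g': (3 4)

r' g'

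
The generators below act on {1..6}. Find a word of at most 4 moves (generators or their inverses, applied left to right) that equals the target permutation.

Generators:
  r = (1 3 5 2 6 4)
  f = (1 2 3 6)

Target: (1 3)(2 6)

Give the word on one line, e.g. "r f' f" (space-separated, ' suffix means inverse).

f f

  after f: (1 2 3 6)
  after f: (1 3)(2 6)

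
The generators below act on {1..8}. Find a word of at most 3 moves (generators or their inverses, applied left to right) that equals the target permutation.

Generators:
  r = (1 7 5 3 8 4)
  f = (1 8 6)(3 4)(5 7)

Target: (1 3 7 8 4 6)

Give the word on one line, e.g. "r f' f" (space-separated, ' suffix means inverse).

  after r': (1 4 8 3 5 7)
  after f: (1 3 7 8 4 6)

r' f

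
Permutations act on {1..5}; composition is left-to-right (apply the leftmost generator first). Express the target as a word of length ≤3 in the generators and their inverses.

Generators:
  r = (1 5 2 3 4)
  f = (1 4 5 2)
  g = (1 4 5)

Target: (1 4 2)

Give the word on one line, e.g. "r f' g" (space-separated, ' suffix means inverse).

  after f: (1 4 5 2)
  after f: (1 5)(2 4)
  after g': (1 4 2)

f f g'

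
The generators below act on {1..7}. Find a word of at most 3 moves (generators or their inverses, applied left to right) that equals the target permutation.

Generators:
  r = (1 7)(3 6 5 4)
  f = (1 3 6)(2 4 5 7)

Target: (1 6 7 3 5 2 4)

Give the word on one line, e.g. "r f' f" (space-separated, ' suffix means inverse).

f' f' r

  after f': (1 6 3)(2 7 5 4)
  after f': (1 3 6)(2 5)(4 7)
  after r: (1 6 7 3 5 2 4)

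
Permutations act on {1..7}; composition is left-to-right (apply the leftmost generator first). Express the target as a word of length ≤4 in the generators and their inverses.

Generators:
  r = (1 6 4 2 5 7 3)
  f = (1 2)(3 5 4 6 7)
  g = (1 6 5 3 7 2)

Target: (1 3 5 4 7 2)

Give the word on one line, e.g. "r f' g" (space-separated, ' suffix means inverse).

f' g' f

  after f': (1 2)(3 7 6 4 5)
  after g': (1 7)(4 6)
  after f: (1 3 5 4 7 2)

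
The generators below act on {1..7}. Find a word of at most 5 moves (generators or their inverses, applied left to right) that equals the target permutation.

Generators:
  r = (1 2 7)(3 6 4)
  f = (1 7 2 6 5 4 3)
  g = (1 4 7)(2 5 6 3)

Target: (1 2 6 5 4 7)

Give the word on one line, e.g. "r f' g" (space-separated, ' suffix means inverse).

  after g: (1 4 7)(2 5 6 3)
  after r': (1 6 4 2 5 3)
  after f': (1 2 6 5 4 7)

g r' f'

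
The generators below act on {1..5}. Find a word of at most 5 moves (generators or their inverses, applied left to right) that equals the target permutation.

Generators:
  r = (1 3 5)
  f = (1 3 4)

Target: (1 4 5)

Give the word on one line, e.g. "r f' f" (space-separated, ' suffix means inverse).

f' f' r' f f

  after f': (1 4 3)
  after f': (1 3 4)
  after r': (3 4 5)
  after f: (1 3)(4 5)
  after f: (1 4 5)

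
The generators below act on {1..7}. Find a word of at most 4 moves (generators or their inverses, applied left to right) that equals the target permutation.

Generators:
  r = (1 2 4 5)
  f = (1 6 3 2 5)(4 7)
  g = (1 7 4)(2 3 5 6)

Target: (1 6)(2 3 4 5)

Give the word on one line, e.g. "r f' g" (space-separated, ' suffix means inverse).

f' f' g f'

  after f': (1 5 2 3 6)(4 7)
  after f': (1 2 6 5 3)
  after g: (1 3 7 4)
  after f': (1 6)(2 3 4 5)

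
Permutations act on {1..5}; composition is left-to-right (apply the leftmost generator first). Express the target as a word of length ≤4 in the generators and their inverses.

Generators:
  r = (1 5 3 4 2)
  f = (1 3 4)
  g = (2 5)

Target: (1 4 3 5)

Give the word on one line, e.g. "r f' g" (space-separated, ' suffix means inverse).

  after r: (1 5 3 4 2)
  after r: (1 3 2 5 4)
  after g': (1 3 5 4)
  after f: (1 4 3 5)

r r g' f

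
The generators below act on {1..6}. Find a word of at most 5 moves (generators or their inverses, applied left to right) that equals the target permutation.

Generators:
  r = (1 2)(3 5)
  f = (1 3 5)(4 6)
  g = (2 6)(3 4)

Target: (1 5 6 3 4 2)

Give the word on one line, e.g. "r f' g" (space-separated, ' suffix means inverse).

f r' g'

  after f: (1 3 5)(4 6)
  after r': (1 5 2)(4 6)
  after g': (1 5 6 3 4 2)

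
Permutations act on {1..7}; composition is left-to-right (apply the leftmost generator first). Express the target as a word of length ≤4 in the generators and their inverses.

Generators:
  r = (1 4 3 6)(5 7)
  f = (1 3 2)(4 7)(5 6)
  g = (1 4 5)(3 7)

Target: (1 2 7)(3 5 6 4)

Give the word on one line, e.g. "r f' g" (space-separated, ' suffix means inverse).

  after f': (1 2 3)(4 7)(5 6)
  after g': (1 2 7)(3 5 6 4)

f' g'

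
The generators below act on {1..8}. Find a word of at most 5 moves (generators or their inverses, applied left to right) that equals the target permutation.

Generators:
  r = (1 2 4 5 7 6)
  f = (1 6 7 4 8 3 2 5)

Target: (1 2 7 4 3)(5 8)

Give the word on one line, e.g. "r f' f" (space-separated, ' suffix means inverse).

r r f f f

  after r: (1 2 4 5 7 6)
  after r: (1 4 7)(2 5 6)
  after f: (1 8 3 2)(5 7 6)
  after f: (1 3 5 4 8 2 6)
  after f: (1 2 7 4 3)(5 8)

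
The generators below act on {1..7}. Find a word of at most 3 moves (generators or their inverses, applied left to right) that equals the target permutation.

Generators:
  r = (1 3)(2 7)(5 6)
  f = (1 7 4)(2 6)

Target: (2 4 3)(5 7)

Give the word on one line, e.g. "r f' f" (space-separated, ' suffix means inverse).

r' f r'

  after r': (1 3)(2 7)(5 6)
  after f: (1 3 7 6 5 2 4)
  after r': (2 4 3)(5 7)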